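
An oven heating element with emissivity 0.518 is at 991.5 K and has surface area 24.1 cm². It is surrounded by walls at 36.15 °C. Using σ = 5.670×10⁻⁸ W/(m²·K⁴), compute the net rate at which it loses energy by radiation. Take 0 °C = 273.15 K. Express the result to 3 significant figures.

Net loss ≈ 67.8 W

Surroundings: T = 36.15 °C + 273.15 = 309.30 K.
Area A = 24.1 cm² = 2.41×10⁻³ m².
Net radiated power P_net = εσA(T⁴ − T₀⁴) = 0.518×5.670×10⁻⁸×2.41×10⁻³×(991.5⁴ − 309.30⁴).
T⁴ − T₀⁴ = 9.66431×10¹¹ − 9.15208×10⁹ = 9.57279×10¹¹ K⁴, so P_net = 67.8 W.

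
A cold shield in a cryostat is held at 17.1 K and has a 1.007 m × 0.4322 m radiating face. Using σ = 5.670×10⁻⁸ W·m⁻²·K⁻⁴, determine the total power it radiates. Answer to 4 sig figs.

Area A = 1.007 × 0.4322 = 0.435225 m².
P = σAT⁴ = 5.670×10⁻⁸ × 0.435225 × (17.1)⁴ = 2.110×10⁻³ W.

P ≈ 2.110×10⁻³ W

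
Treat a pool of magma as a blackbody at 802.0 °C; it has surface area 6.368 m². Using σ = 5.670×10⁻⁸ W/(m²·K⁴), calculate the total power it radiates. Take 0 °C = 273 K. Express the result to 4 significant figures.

P ≈ 4.822×10⁵ W

T = 802.0 °C + 273 = 1075.0 K.
Area A = 6.368 m².
P = σAT⁴ = 5.670×10⁻⁸ × 6.368 × (1075.0)⁴ = 4.822×10⁵ W.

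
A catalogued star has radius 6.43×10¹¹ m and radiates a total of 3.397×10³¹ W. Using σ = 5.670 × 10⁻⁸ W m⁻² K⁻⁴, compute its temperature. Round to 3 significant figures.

Surface area A = 4πR² = 4π(6.43×10¹¹ m)² = 5.19555×10²⁴ m².
P = σAT⁴ ⇒ T = (P/(σA))^(1/4) = (3.397×10³¹/(5.670×10⁻⁸×5.19555×10²⁴))^(1/4) = 3.28×10³ K.

T ≈ 3.28×10³ K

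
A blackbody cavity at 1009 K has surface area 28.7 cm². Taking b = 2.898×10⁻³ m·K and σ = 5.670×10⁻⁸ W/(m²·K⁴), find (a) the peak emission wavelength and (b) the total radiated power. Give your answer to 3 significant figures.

(a) λ_max = b/T = 2.898×10⁻³/1009 = 2.872×10⁻⁶ m = 2.87×10³ nm.
Area A = 28.7 cm² = 2.87×10⁻³ m².
(b) P = σAT⁴ = 5.670×10⁻⁸×2.87×10⁻³×(1009)⁴ = 169 W.

λ_max ≈ 2.87×10³ nm; P ≈ 169 W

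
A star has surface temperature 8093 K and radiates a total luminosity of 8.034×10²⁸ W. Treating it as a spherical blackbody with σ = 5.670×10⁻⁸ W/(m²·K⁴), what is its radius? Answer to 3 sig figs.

L = 4πR²σT⁴ ⇒ R = √(L/(4πσT⁴)).
σT⁴ = 2.43232×10⁸ W/m², so R = √(8.034×10²⁸/(4π×2.43232×10⁸)) = 5.13×10⁹ m.

R ≈ 5.13×10⁹ m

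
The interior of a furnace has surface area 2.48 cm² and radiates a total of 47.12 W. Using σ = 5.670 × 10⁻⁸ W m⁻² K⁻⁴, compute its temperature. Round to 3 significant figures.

Area A = 2.48 cm² = 2.48×10⁻⁴ m².
P = σAT⁴ ⇒ T = (P/(σA))^(1/4) = (47.12/(5.670×10⁻⁸×2.48×10⁻⁴))^(1/4) = 1.35×10³ K.

T ≈ 1.35×10³ K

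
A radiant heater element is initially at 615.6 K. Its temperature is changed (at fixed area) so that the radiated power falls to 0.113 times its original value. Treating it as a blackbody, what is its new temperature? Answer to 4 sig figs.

P ∝ T⁴, so T₂/T₁ = (P₂/P₁)^(1/4) = (0.113)^(1/4) = 0.579789.
T₂ = 615.6 × 0.579789 = 356.9 K.

T₂ ≈ 356.9 K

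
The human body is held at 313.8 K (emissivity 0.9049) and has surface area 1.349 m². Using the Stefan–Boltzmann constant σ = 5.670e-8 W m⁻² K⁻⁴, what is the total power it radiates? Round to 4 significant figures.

P ≈ 671.1 W

Area A = 1.349 m².
P = εσAT⁴ = 0.9049 × 5.670×10⁻⁸ × 1.349 × (313.8)⁴ = 671.1 W.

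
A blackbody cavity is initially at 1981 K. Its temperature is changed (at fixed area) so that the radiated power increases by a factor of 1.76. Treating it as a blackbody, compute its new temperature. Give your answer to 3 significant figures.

T₂ ≈ 2.28×10³ K

P ∝ T⁴, so T₂/T₁ = (P₂/P₁)^(1/4) = (1.76)^(1/4) = 1.15180.
T₂ = 1981 × 1.15180 = 2.28×10³ K.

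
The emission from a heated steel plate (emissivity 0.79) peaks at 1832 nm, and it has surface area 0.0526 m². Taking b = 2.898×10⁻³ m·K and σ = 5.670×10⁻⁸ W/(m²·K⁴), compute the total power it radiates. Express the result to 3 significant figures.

P ≈ 1.48×10⁴ W

Wien's law: T = b/λ_max = 2.898×10⁻³/1.832×10⁻⁶ = 1581.88 K.
Area A = 0.0526 m².
Then P = εσAT⁴ = 0.79×5.670×10⁻⁸×0.0526×(1581.88)⁴ = 1.48×10⁴ W.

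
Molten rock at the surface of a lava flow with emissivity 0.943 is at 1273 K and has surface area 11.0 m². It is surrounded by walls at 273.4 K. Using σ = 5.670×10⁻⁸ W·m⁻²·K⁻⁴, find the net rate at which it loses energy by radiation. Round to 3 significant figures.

Net loss ≈ 1.54×10⁶ W

Area A = 11.0 m².
Net radiated power P_net = εσA(T⁴ − T₀⁴) = 0.943×5.670×10⁻⁸×11.0×(1273⁴ − 273.4⁴).
T⁴ − T₀⁴ = 2.62611×10¹² − 5.58720×10⁹ = 2.62052×10¹² K⁴, so P_net = 1.54×10⁶ W.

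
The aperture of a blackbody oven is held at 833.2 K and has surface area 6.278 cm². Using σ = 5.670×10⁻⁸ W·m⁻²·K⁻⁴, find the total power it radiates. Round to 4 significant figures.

P ≈ 17.16 W

Area A = 6.278 cm² = 6.278×10⁻⁴ m².
P = σAT⁴ = 5.670×10⁻⁸ × 6.278×10⁻⁴ × (833.2)⁴ = 17.16 W.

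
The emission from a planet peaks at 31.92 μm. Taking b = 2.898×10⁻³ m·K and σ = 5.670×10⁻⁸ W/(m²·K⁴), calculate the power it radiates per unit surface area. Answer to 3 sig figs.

Wien's law: T = b/λ_max = 2.898×10⁻³/3.192×10⁻⁵ = 90.7895 K.
Then I = σT⁴ = 5.670×10⁻⁸×(90.7895)⁴ = 3.85 W/m².

I ≈ 3.85 W/m²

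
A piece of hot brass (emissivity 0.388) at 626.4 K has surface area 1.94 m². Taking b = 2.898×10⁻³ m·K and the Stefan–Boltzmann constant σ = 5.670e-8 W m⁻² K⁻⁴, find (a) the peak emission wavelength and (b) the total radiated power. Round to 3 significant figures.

λ_max ≈ 4.63 μm; P ≈ 6.57×10³ W

(a) λ_max = b/T = 2.898×10⁻³/626.4 = 4.626×10⁻⁶ m = 4.63 μm.
Area A = 1.94 m².
(b) P = εσAT⁴ = 0.388×5.670×10⁻⁸×1.94×(626.4)⁴ = 6.57×10³ W.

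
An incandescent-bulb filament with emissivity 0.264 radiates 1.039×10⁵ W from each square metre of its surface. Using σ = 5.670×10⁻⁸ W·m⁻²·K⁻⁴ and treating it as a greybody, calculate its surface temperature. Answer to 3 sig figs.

I = εσT⁴, so T = (I/εσ)^(1/4) = (1.039×10⁵/(0.264×5.670×10⁻⁸))^(1/4) = 1.62×10³ K.

T ≈ 1.62×10³ K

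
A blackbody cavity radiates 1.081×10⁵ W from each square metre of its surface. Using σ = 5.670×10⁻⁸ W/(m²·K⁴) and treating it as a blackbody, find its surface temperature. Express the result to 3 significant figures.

I = σT⁴, so T = (I/σ)^(1/4) = (1.081×10⁵/(5.670×10⁻⁸))^(1/4) = 1.18×10³ K.

T ≈ 1.18×10³ K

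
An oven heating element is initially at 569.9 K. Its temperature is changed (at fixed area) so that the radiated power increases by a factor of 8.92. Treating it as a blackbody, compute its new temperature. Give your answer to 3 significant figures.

T₂ ≈ 985 K

P ∝ T⁴, so T₂/T₁ = (P₂/P₁)^(1/4) = (8.92)^(1/4) = 1.72819.
T₂ = 569.9 × 1.72819 = 985 K.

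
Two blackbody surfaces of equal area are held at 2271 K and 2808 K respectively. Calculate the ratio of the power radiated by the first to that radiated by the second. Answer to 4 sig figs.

P₁/P₂ ≈ 0.4278

With equal areas, P₁/P₂ = (T₁/T₂)⁴ = (2271/2808)⁴ = 0.4278.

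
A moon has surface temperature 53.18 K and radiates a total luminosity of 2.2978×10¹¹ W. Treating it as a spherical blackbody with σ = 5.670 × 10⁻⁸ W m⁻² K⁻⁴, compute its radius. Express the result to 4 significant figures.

L = 4πR²σT⁴ ⇒ R = √(L/(4πσT⁴)).
σT⁴ = 0.453499 W/m², so R = √(2.2978×10¹¹/(4π×0.453499)) = 2.008×10⁵ m.

R ≈ 2.008×10⁵ m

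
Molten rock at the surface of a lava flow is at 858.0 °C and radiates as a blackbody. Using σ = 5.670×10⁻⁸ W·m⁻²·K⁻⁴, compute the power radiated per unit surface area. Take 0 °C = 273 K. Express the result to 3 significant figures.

I ≈ 9.28×10⁴ W/m²

T = 858.0 °C + 273 = 1131.0 K.
Stefan–Boltzmann: I = σT⁴ = 5.670×10⁻⁸ × (1131.0)⁴ = 9.28×10⁴ W/m².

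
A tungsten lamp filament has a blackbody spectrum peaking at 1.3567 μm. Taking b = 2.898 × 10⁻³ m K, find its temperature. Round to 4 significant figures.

T ≈ 2136 K

Wien's law gives T = b/λ_max = (2.898×10⁻³ m·K)/(1.3567×10⁻⁶ m) = 2136 K.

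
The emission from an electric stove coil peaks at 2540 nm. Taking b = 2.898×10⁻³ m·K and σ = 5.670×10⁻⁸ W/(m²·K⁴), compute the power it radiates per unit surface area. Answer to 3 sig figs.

Wien's law: T = b/λ_max = 2.898×10⁻³/2.540×10⁻⁶ = 1140.94 K.
Then I = σT⁴ = 5.670×10⁻⁸×(1140.94)⁴ = 9.61×10⁴ W/m².

I ≈ 9.61×10⁴ W/m²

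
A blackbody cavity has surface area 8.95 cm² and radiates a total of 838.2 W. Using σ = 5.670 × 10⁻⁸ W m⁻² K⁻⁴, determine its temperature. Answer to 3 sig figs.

T ≈ 2.02×10³ K

Area A = 8.95 cm² = 8.95×10⁻⁴ m².
P = σAT⁴ ⇒ T = (P/(σA))^(1/4) = (838.2/(5.670×10⁻⁸×8.95×10⁻⁴))^(1/4) = 2.02×10³ K.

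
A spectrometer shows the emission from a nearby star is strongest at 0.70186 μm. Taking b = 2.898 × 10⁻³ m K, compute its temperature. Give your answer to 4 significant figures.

Wien's law gives T = b/λ_max = (2.898×10⁻³ m·K)/(7.0186×10⁻⁷ m) = 4129 K.

T ≈ 4129 K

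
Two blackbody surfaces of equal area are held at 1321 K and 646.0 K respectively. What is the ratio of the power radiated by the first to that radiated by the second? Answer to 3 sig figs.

With equal areas, P₁/P₂ = (T₁/T₂)⁴ = (1321/646.0)⁴ = 17.5.

P₁/P₂ ≈ 17.5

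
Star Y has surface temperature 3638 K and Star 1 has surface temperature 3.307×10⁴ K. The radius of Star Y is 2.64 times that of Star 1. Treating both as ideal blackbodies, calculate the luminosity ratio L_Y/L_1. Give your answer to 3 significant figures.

L ∝ R²T⁴, so L_Y/L_1 = (R_Y/R_1)²(T_Y/T_1)⁴ = (2.64)² × (3638/3.307×10⁴)⁴ = 6.9696 × 1.46458×10⁻⁴ = 1.02×10⁻³.

L_Y/L_1 ≈ 1.02×10⁻³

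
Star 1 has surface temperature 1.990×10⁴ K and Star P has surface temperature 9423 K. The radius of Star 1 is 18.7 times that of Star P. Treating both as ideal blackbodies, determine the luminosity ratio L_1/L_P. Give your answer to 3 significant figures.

L ∝ R²T⁴, so L_1/L_P = (R_1/R_P)²(T_1/T_P)⁴ = (18.7)² × (1.990×10⁴/9423)⁴ = 349.69 × 19.8910 = 6.96×10³.

L_1/L_P ≈ 6.96×10³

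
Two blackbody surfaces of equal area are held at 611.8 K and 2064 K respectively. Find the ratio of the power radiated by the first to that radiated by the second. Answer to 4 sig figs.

P₁/P₂ ≈ 7.720×10⁻³

With equal areas, P₁/P₂ = (T₁/T₂)⁴ = (611.8/2064)⁴ = 7.720×10⁻³.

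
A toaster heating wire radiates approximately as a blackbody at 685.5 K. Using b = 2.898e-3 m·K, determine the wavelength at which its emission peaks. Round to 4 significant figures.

λ_max ≈ 4.228 μm

Wien's displacement law: λ_max = b/T = (2.898×10⁻³ m·K)/(685.5 K) = 4.2276×10⁻⁶ m.
That is 4.228 μm, in the infrared range.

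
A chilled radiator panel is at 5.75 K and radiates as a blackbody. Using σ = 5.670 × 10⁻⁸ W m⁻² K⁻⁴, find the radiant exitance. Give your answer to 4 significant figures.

I ≈ 6.198×10⁻⁵ W/m²

Stefan–Boltzmann: I = σT⁴ = 5.670×10⁻⁸ × (5.75)⁴ = 6.198×10⁻⁵ W/m².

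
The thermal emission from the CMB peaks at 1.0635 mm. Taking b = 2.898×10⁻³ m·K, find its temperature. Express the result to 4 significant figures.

T ≈ 2.725 K

Wien's law gives T = b/λ_max = (2.898×10⁻³ m·K)/(1.0635×10⁻³ m) = 2.725 K.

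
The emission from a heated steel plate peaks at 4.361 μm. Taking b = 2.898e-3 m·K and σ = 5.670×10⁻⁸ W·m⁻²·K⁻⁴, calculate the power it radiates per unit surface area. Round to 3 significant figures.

Wien's law: T = b/λ_max = 2.898×10⁻³/4.361×10⁻⁶ = 664.526 K.
Then I = σT⁴ = 5.670×10⁻⁸×(664.526)⁴ = 1.11×10⁴ W/m².

I ≈ 1.11×10⁴ W/m²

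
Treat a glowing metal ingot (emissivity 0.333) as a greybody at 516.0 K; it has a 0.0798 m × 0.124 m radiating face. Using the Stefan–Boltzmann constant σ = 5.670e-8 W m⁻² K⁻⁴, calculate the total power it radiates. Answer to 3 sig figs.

P ≈ 13.2 W

Area A = 0.0798 × 0.124 = 9.8952×10⁻³ m².
P = εσAT⁴ = 0.333 × 5.670×10⁻⁸ × 9.8952×10⁻³ × (516.0)⁴ = 13.2 W.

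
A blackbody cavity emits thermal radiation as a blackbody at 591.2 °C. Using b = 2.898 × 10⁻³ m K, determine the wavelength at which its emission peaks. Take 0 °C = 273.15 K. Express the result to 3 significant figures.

λ_max ≈ 3.35 μm

T = 591.2 °C + 273.15 = 864.35 K.
Wien's displacement law: λ_max = b/T = (2.898×10⁻³ m·K)/(864.35 K) = 3.353×10⁻⁶ m.
That is 3.35 μm, in the infrared range.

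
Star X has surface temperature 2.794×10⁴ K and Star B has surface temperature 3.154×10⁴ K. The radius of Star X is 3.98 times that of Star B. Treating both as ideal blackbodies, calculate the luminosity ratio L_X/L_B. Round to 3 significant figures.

L ∝ R²T⁴, so L_X/L_B = (R_X/R_B)²(T_X/T_B)⁴ = (3.98)² × (2.794×10⁴/3.154×10⁴)⁴ = 15.8404 × 0.615827 = 9.75.

L_X/L_B ≈ 9.75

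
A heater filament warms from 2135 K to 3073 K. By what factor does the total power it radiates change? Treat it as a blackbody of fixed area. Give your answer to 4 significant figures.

P₂/P₁ ≈ 4.292

P ∝ T⁴, so P₂/P₁ = (T₂/T₁)⁴ = (3073/2135)⁴ = (1.43934)⁴ = 4.292.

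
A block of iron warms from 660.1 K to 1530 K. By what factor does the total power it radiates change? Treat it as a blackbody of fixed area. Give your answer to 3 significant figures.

P ∝ T⁴, so P₂/P₁ = (T₂/T₁)⁴ = (1530/660.1)⁴ = (2.31783)⁴ = 28.9.

P₂/P₁ ≈ 28.9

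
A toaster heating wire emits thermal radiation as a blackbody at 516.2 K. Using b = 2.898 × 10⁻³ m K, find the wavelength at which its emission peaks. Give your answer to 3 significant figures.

λ_max ≈ 5.61 μm

Wien's displacement law: λ_max = b/T = (2.898×10⁻³ m·K)/(516.2 K) = 5.614×10⁻⁶ m.
That is 5.61 μm, in the infrared range.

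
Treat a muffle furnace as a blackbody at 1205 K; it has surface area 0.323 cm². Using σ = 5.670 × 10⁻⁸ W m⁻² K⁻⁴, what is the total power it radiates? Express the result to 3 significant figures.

Area A = 0.323 cm² = 3.23×10⁻⁵ m².
P = σAT⁴ = 5.670×10⁻⁸ × 3.23×10⁻⁵ × (1205)⁴ = 3.86 W.

P ≈ 3.86 W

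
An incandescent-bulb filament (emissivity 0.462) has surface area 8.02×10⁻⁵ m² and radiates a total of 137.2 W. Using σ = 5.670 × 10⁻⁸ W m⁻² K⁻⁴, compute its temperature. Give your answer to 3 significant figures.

T ≈ 2.84×10³ K

Area A = 8.02×10⁻⁵ m².
P = εσAT⁴ ⇒ T = (P/(εσA))^(1/4) = (137.2/(0.462×5.670×10⁻⁸×8.02×10⁻⁵))^(1/4) = 2.84×10³ K.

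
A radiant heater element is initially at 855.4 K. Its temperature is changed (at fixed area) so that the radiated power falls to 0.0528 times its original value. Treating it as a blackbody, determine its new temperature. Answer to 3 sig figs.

P ∝ T⁴, so T₂/T₁ = (P₂/P₁)^(1/4) = (0.0528)^(1/4) = 0.479356.
T₂ = 855.4 × 0.479356 = 410 K.

T₂ ≈ 410 K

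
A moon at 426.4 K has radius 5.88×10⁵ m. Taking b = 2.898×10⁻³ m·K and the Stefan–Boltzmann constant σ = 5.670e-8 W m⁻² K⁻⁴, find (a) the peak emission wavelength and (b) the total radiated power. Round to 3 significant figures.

(a) λ_max = b/T = 2.898×10⁻³/426.4 = 6.796×10⁻⁶ m = 6.80 μm.
Surface area A = 4πR² = 4π(5.88×10⁵ m)² = 4.34475×10¹² m².
(b) P = σAT⁴ = 5.670×10⁻⁸×4.34475×10¹²×(426.4)⁴ = 8.14×10¹⁵ W.

λ_max ≈ 6.80 μm; P ≈ 8.14×10¹⁵ W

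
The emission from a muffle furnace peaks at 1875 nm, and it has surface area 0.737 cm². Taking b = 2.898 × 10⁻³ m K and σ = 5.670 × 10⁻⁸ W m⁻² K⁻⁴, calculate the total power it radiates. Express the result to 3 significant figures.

P ≈ 23.8 W

Wien's law: T = b/λ_max = 2.898×10⁻³/1.875×10⁻⁶ = 1545.60 K.
Area A = 0.737 cm² = 7.37×10⁻⁵ m².
Then P = σAT⁴ = 5.670×10⁻⁸×7.37×10⁻⁵×(1545.60)⁴ = 23.8 W.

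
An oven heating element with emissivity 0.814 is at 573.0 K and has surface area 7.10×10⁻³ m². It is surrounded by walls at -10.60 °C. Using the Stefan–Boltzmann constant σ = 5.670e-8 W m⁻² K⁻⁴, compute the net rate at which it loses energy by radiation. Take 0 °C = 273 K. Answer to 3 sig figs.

Net loss ≈ 33.8 W

Surroundings: T = -10.60 °C + 273 = 262.40 K.
Area A = 7.10×10⁻³ m².
Net radiated power P_net = εσA(T⁴ − T₀⁴) = 0.814×5.670×10⁻⁸×7.10×10⁻³×(573.0⁴ − 262.40⁴).
T⁴ − T₀⁴ = 1.07800×10¹¹ − 4.74084×10⁹ = 1.03059×10¹¹ K⁴, so P_net = 33.8 W.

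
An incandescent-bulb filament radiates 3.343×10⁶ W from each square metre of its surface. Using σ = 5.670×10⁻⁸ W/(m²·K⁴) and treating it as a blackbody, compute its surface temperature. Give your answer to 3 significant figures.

I = σT⁴, so T = (I/σ)^(1/4) = (3.343×10⁶/(5.670×10⁻⁸))^(1/4) = 2.77×10³ K.

T ≈ 2.77×10³ K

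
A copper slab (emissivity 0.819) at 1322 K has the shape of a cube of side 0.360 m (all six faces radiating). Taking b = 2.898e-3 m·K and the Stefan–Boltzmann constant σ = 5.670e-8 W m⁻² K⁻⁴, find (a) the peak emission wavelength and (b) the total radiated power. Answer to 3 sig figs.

(a) λ_max = b/T = 2.898×10⁻³/1322 = 2.192×10⁻⁶ m = 2.19 μm.
Area A = 6s² = 6×(0.360 m)² = 0.7776 m².
(b) P = εσAT⁴ = 0.819×5.670×10⁻⁸×0.7776×(1322)⁴ = 1.10×10⁵ W.

λ_max ≈ 2.19 μm; P ≈ 1.10×10⁵ W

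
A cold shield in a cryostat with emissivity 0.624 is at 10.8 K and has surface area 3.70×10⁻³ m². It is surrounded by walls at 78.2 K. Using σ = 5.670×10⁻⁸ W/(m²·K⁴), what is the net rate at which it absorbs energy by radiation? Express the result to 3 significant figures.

Net gain ≈ 4.89×10⁻³ W

Area A = 3.70×10⁻³ m².
Net radiated power P_net = εσA(T⁴ − T₀⁴) = 0.624×5.670×10⁻⁸×3.70×10⁻³×(10.8⁴ − 78.2⁴).
T⁴ − T₀⁴ = 13604.9 − 3.73962×10⁷ = -3.73826×10⁷ K⁴, so P_net = -4.89×10⁻³ W — negative, meaning a net gain of 4.89×10⁻³ W.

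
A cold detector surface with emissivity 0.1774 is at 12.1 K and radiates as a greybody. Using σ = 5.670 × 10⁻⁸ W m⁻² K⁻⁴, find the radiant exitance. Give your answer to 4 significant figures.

Stefan–Boltzmann: I = εσT⁴ = 0.1774 × 5.670×10⁻⁸ × (12.1)⁴ = 2.156×10⁻⁴ W/m².

I ≈ 2.156×10⁻⁴ W/m²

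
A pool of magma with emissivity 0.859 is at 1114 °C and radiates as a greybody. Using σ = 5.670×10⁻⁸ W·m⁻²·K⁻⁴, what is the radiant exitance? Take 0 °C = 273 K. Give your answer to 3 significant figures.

I ≈ 1.80×10⁵ W/m²

T = 1114 °C + 273 = 1387 K.
Stefan–Boltzmann: I = εσT⁴ = 0.859 × 5.670×10⁻⁸ × (1387)⁴ = 1.80×10⁵ W/m².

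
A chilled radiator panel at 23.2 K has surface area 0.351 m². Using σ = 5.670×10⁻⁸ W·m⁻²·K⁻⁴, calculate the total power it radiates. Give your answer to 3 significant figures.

P ≈ 5.77×10⁻³ W

Area A = 0.351 m².
P = σAT⁴ = 5.670×10⁻⁸ × 0.351 × (23.2)⁴ = 5.77×10⁻³ W.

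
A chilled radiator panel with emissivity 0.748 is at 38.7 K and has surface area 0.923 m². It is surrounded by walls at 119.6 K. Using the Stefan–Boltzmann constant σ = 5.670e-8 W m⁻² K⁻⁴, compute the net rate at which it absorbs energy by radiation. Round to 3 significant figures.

Net gain ≈ 7.92 W

Area A = 0.923 m².
Net radiated power P_net = εσA(T⁴ − T₀⁴) = 0.748×5.670×10⁻⁸×0.923×(38.7⁴ − 119.6⁴).
T⁴ − T₀⁴ = 2.24308×10⁶ − 2.04609×10⁸ = -2.02366×10⁸ K⁴, so P_net = -7.92 W — negative, meaning a net gain of 7.92 W.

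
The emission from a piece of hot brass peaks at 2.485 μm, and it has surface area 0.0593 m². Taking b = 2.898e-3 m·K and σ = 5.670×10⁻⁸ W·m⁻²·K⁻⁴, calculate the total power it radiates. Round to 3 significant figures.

Wien's law: T = b/λ_max = 2.898×10⁻³/2.485×10⁻⁶ = 1166.20 K.
Area A = 0.0593 m².
Then P = σAT⁴ = 5.670×10⁻⁸×0.0593×(1166.20)⁴ = 6.22×10³ W.

P ≈ 6.22×10³ W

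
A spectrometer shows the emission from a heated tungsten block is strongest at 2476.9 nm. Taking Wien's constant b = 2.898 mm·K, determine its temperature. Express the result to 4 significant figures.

Wien's law gives T = b/λ_max = (2.898×10⁻³ m·K)/(2.4769×10⁻⁶ m) = 1170 K.

T ≈ 1170 K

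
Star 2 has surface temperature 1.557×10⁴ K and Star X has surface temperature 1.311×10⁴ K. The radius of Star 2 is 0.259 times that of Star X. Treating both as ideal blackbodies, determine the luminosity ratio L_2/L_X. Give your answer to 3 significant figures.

L ∝ R²T⁴, so L_2/L_X = (R_2/R_X)²(T_2/T_X)⁴ = (0.259)² × (1.557×10⁴/1.311×10⁴)⁴ = 0.067081 × 1.98950 = 0.133.

L_2/L_X ≈ 0.133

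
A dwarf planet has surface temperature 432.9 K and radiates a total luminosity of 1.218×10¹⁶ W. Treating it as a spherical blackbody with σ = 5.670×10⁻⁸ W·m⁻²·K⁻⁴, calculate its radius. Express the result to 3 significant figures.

L = 4πR²σT⁴ ⇒ R = √(L/(4πσT⁴)).
σT⁴ = 1991.28 W/m², so R = √(1.218×10¹⁶/(4π×1991.28)) = 6.98×10⁵ m.

R ≈ 6.98×10⁵ m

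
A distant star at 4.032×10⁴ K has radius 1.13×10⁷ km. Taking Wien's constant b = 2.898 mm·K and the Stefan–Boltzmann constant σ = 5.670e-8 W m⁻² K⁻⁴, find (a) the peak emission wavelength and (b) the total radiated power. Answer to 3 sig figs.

(a) λ_max = b/T = 2.898×10⁻³/4.032×10⁴ = 7.188×10⁻⁸ m = 71.9 nm.
Surface area A = 4πR² = 4π(1.13×10¹⁰ m)² = 1.60460×10²¹ m².
(b) P = σAT⁴ = 5.670×10⁻⁸×1.60460×10²¹×(4.032×10⁴)⁴ = 2.40×10³² W.

λ_max ≈ 71.9 nm; P ≈ 2.40×10³² W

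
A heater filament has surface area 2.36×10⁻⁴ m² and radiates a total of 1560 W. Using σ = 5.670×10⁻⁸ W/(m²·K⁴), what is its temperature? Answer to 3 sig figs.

T ≈ 3.29×10³ K

Area A = 2.36×10⁻⁴ m².
P = σAT⁴ ⇒ T = (P/(σA))^(1/4) = (1560/(5.670×10⁻⁸×2.36×10⁻⁴))^(1/4) = 3.29×10³ K.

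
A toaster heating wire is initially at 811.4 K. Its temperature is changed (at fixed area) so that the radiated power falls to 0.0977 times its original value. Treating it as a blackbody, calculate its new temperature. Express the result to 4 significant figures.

P ∝ T⁴, so T₂/T₁ = (P₂/P₁)^(1/4) = (0.0977)^(1/4) = 0.559080.
T₂ = 811.4 × 0.559080 = 453.6 K.

T₂ ≈ 453.6 K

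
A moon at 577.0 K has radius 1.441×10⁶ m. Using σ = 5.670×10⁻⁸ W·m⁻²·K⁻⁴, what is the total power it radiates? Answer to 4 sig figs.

Surface area A = 4πR² = 4π(1.441×10⁶ m)² = 2.60938×10¹³ m².
P = σAT⁴ = 5.670×10⁻⁸ × 2.60938×10¹³ × (577.0)⁴ = 1.640×10¹⁷ W.

P ≈ 1.640×10¹⁷ W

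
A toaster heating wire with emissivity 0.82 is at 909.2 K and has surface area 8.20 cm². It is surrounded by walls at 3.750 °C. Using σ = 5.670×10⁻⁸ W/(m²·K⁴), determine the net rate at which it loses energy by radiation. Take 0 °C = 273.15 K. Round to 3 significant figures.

Surroundings: T = 3.750 °C + 273.15 = 276.900 K.
Area A = 8.20 cm² = 8.20×10⁻⁴ m².
Net radiated power P_net = εσA(T⁴ − T₀⁴) = 0.82×5.670×10⁻⁸×8.20×10⁻⁴×(909.2⁴ − 276.900⁴).
T⁴ − T₀⁴ = 6.83341×10¹¹ − 5.87884×10⁹ = 6.77462×10¹¹ K⁴, so P_net = 25.8 W.

Net loss ≈ 25.8 W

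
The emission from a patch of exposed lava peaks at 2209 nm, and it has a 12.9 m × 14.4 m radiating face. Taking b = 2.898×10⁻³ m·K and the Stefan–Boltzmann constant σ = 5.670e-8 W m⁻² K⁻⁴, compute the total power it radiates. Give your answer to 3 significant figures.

Wien's law: T = b/λ_max = 2.898×10⁻³/2.209×10⁻⁶ = 1311.91 K.
Area A = 12.9 × 14.4 = 185.76 m².
Then P = σAT⁴ = 5.670×10⁻⁸×185.76×(1311.91)⁴ = 3.12×10⁷ W.

P ≈ 3.12×10⁷ W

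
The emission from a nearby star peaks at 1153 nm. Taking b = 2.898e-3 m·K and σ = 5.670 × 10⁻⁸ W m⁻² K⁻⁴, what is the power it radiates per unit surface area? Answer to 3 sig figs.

Wien's law: T = b/λ_max = 2.898×10⁻³/1.153×10⁻⁶ = 2513.44 K.
Then I = σT⁴ = 5.670×10⁻⁸×(2513.44)⁴ = 2.26×10⁶ W/m².

I ≈ 2.26×10⁶ W/m²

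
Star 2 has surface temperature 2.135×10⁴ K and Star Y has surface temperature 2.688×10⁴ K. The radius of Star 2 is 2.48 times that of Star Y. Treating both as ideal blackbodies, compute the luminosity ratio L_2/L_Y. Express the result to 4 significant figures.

L_2/L_Y ≈ 2.448

L ∝ R²T⁴, so L_2/L_Y = (R_2/R_Y)²(T_2/T_Y)⁴ = (2.48)² × (2.135×10⁴/2.688×10⁴)⁴ = 6.1504 × 0.397992 = 2.448.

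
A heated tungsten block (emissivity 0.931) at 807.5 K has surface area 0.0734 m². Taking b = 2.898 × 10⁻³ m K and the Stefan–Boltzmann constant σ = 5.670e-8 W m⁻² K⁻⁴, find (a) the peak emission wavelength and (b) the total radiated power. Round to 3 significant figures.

(a) λ_max = b/T = 2.898×10⁻³/807.5 = 3.589×10⁻⁶ m = 3.59 μm.
Area A = 0.0734 m².
(b) P = εσAT⁴ = 0.931×5.670×10⁻⁸×0.0734×(807.5)⁴ = 1.65×10³ W.

λ_max ≈ 3.59 μm; P ≈ 1.65×10³ W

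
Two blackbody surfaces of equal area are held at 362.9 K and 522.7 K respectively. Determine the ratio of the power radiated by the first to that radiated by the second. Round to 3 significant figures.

With equal areas, P₁/P₂ = (T₁/T₂)⁴ = (362.9/522.7)⁴ = 0.232.

P₁/P₂ ≈ 0.232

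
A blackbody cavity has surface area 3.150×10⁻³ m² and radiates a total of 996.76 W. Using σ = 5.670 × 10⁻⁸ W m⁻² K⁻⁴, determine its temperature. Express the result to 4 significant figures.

Area A = 3.150×10⁻³ m².
P = σAT⁴ ⇒ T = (P/(σA))^(1/4) = (996.76/(5.670×10⁻⁸×3.150×10⁻³))^(1/4) = 1537 K.

T ≈ 1537 K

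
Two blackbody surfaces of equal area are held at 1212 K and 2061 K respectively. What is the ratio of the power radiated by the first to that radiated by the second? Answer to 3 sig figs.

With equal areas, P₁/P₂ = (T₁/T₂)⁴ = (1212/2061)⁴ = 0.120.

P₁/P₂ ≈ 0.120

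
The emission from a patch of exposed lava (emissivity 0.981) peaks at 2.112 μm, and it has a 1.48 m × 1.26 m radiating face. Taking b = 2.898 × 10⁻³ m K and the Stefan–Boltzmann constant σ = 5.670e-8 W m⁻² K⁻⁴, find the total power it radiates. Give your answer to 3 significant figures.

Wien's law: T = b/λ_max = 2.898×10⁻³/2.112×10⁻⁶ = 1372.16 K.
Area A = 1.48 × 1.26 = 1.8648 m².
Then P = εσAT⁴ = 0.981×5.670×10⁻⁸×1.8648×(1372.16)⁴ = 3.68×10⁵ W.

P ≈ 3.68×10⁵ W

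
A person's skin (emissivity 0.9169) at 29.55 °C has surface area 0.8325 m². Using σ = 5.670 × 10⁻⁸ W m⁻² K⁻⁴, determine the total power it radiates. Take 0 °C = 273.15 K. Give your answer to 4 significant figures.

P ≈ 363.4 W

T = 29.55 °C + 273.15 = 302.70 K.
Area A = 0.8325 m².
P = εσAT⁴ = 0.9169 × 5.670×10⁻⁸ × 0.8325 × (302.70)⁴ = 363.4 W.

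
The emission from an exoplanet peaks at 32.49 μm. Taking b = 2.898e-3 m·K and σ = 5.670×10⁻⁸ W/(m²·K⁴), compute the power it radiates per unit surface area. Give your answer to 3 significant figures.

I ≈ 3.59 W/m²

Wien's law: T = b/λ_max = 2.898×10⁻³/3.249×10⁻⁵ = 89.1967 K.
Then I = σT⁴ = 5.670×10⁻⁸×(89.1967)⁴ = 3.59 W/m².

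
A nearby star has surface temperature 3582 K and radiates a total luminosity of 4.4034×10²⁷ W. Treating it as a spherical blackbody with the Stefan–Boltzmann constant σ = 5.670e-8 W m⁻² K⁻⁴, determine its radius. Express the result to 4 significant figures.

L = 4πR²σT⁴ ⇒ R = √(L/(4πσT⁴)).
σT⁴ = 9.33438×10⁶ W/m², so R = √(4.4034×10²⁷/(4π×9.33438×10⁶)) = 6.127×10⁹ m.

R ≈ 6.127×10⁹ m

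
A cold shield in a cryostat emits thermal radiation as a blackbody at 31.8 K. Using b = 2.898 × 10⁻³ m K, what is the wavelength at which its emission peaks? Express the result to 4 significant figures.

Wien's displacement law: λ_max = b/T = (2.898×10⁻³ m·K)/(31.8 K) = 9.1132×10⁻⁵ m.
That is 91.13 μm, in the infrared range.

λ_max ≈ 91.13 μm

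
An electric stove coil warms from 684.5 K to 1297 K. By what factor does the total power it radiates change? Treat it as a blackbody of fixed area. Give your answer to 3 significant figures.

P₂/P₁ ≈ 12.9

P ∝ T⁴, so P₂/P₁ = (T₂/T₁)⁴ = (1297/684.5)⁴ = (1.89481)⁴ = 12.9.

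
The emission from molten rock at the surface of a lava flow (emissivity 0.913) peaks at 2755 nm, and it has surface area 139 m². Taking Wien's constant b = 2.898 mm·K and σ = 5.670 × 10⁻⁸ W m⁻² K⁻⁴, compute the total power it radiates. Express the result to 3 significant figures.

Wien's law: T = b/λ_max = 2.898×10⁻³/2.755×10⁻⁶ = 1051.91 K.
Area A = 139 m².
Then P = εσAT⁴ = 0.913×5.670×10⁻⁸×139×(1051.91)⁴ = 8.81×10⁶ W.

P ≈ 8.81×10⁶ W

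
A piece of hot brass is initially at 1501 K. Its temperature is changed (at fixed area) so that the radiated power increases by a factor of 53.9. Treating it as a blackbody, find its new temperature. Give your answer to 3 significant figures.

P ∝ T⁴, so T₂/T₁ = (P₂/P₁)^(1/4) = (53.9)^(1/4) = 2.70955.
T₂ = 1501 × 2.70955 = 4.07×10³ K.

T₂ ≈ 4.07×10³ K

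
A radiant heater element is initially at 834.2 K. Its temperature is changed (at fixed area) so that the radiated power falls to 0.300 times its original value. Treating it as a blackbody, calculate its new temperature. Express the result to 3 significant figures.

P ∝ T⁴, so T₂/T₁ = (P₂/P₁)^(1/4) = (0.300)^(1/4) = 0.740083.
T₂ = 834.2 × 0.740083 = 617 K.

T₂ ≈ 617 K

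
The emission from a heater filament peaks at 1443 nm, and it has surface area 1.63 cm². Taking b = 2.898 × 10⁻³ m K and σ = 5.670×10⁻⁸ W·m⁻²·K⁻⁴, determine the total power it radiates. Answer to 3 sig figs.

P ≈ 150 W

Wien's law: T = b/λ_max = 2.898×10⁻³/1.443×10⁻⁶ = 2008.32 K.
Area A = 1.63 cm² = 1.63×10⁻⁴ m².
Then P = σAT⁴ = 5.670×10⁻⁸×1.63×10⁻⁴×(2008.32)⁴ = 150 W.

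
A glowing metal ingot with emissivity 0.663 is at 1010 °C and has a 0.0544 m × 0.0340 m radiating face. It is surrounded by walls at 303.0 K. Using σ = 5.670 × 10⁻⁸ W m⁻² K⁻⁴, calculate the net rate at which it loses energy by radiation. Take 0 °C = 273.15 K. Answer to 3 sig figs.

Net loss ≈ 188 W

T = 1010 °C + 273.15 = 1283.15 K.
Area A = 0.0544 × 0.0340 = 1.8496×10⁻³ m².
Net radiated power P_net = εσA(T⁴ − T₀⁴) = 0.663×5.670×10⁻⁸×1.8496×10⁻³×(1283.15⁴ − 303.0⁴).
T⁴ − T₀⁴ = 2.71088×10¹² − 8.42889×10⁹ = 2.70245×10¹² K⁴, so P_net = 188 W.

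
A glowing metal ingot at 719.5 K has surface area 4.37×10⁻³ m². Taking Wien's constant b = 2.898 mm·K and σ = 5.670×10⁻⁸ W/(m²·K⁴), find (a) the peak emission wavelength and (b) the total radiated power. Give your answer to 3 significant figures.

(a) λ_max = b/T = 2.898×10⁻³/719.5 = 4.028×10⁻⁶ m = 4.03 μm.
Area A = 4.37×10⁻³ m².
(b) P = σAT⁴ = 5.670×10⁻⁸×4.37×10⁻³×(719.5)⁴ = 66.4 W.

λ_max ≈ 4.03 μm; P ≈ 66.4 W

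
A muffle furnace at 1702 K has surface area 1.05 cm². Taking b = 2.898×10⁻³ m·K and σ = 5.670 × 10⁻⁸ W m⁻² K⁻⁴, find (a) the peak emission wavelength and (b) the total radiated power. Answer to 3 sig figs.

(a) λ_max = b/T = 2.898×10⁻³/1702 = 1.703×10⁻⁶ m = 1.70×10³ nm.
Area A = 1.05 cm² = 1.05×10⁻⁴ m².
(b) P = σAT⁴ = 5.670×10⁻⁸×1.05×10⁻⁴×(1702)⁴ = 50.0 W.

λ_max ≈ 1.70×10³ nm; P ≈ 50.0 W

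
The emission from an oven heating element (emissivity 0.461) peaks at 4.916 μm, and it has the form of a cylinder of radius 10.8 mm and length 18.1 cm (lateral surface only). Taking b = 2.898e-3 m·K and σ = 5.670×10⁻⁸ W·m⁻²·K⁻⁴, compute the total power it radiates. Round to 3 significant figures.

Wien's law: T = b/λ_max = 2.898×10⁻³/4.916×10⁻⁶ = 589.504 K.
Lateral area A = 2πrL = 2π×0.0108×0.181 = 0.0122824 m².
Then P = εσAT⁴ = 0.461×5.670×10⁻⁸×0.0122824×(589.504)⁴ = 38.8 W.

P ≈ 38.8 W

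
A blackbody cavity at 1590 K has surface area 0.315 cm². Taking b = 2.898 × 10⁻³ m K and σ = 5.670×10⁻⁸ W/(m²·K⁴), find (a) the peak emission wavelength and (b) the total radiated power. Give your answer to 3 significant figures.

(a) λ_max = b/T = 2.898×10⁻³/1590 = 1.823×10⁻⁶ m = 1.82 μm.
Area A = 0.315 cm² = 3.15×10⁻⁵ m².
(b) P = σAT⁴ = 5.670×10⁻⁸×3.15×10⁻⁵×(1590)⁴ = 11.4 W.

λ_max ≈ 1.82 μm; P ≈ 11.4 W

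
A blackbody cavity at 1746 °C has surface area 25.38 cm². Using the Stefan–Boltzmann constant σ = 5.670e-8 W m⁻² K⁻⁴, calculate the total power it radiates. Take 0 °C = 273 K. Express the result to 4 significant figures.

T = 1746 °C + 273 = 2019 K.
Area A = 25.38 cm² = 2.538×10⁻³ m².
P = σAT⁴ = 5.670×10⁻⁸ × 2.538×10⁻³ × (2019)⁴ = 2391 W.

P ≈ 2391 W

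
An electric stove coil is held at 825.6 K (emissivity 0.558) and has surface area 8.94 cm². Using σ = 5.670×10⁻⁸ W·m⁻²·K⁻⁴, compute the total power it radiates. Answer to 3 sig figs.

P ≈ 13.1 W

Area A = 8.94 cm² = 8.94×10⁻⁴ m².
P = εσAT⁴ = 0.558 × 5.670×10⁻⁸ × 8.94×10⁻⁴ × (825.6)⁴ = 13.1 W.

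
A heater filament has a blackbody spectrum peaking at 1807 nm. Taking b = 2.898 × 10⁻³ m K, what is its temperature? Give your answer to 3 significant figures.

T ≈ 1.60×10³ K

Wien's law gives T = b/λ_max = (2.898×10⁻³ m·K)/(1.807×10⁻⁶ m) = 1.60×10³ K.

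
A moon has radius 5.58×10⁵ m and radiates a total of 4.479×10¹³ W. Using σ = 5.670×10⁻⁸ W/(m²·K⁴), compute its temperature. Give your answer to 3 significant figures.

Surface area A = 4πR² = 4π(5.58×10⁵ m)² = 3.91272×10¹² m².
P = σAT⁴ ⇒ T = (P/(σA))^(1/4) = (4.479×10¹³/(5.670×10⁻⁸×3.91272×10¹²))^(1/4) = 119 K.

T ≈ 119 K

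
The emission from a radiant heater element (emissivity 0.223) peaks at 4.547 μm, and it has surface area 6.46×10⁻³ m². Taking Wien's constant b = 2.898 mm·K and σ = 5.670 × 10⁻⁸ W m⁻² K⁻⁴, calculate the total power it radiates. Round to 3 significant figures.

Wien's law: T = b/λ_max = 2.898×10⁻³/4.547×10⁻⁶ = 637.343 K.
Area A = 6.46×10⁻³ m².
Then P = εσAT⁴ = 0.223×5.670×10⁻⁸×6.46×10⁻³×(637.343)⁴ = 13.5 W.

P ≈ 13.5 W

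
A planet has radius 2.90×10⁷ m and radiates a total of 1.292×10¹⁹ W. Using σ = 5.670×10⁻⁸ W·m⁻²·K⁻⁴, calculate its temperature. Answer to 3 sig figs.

T ≈ 383 K

Surface area A = 4πR² = 4π(2.90×10⁷ m)² = 1.05683×10¹⁶ m².
P = σAT⁴ ⇒ T = (P/(σA))^(1/4) = (1.292×10¹⁹/(5.670×10⁻⁸×1.05683×10¹⁶))^(1/4) = 383 K.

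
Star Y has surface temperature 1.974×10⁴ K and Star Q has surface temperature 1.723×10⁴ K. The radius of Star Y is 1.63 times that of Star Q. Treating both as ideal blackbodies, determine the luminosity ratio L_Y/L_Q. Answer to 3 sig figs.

L_Y/L_Q ≈ 4.58

L ∝ R²T⁴, so L_Y/L_Q = (R_Y/R_Q)²(T_Y/T_Q)⁴ = (1.63)² × (1.974×10⁴/1.723×10⁴)⁴ = 2.6569 × 1.72285 = 4.58.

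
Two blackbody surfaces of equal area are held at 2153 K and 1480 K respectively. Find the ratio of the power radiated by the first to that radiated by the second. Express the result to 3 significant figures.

With equal areas, P₁/P₂ = (T₁/T₂)⁴ = (2153/1480)⁴ = 4.48.

P₁/P₂ ≈ 4.48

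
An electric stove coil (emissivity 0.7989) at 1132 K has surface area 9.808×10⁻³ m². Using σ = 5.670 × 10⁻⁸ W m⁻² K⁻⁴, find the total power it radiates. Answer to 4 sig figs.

P ≈ 729.5 W

Area A = 9.808×10⁻³ m².
P = εσAT⁴ = 0.7989 × 5.670×10⁻⁸ × 9.808×10⁻³ × (1132)⁴ = 729.5 W.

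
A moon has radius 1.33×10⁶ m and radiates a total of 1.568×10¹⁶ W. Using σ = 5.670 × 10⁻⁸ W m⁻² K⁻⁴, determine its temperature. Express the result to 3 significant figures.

T ≈ 334 K

Surface area A = 4πR² = 4π(1.33×10⁶ m)² = 2.22287×10¹³ m².
P = σAT⁴ ⇒ T = (P/(σA))^(1/4) = (1.568×10¹⁶/(5.670×10⁻⁸×2.22287×10¹³))^(1/4) = 334 K.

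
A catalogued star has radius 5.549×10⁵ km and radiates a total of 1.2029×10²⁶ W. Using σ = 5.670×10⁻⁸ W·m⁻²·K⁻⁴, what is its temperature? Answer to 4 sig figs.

Surface area A = 4πR² = 4π(5.549×10⁸ m)² = 3.86936×10¹⁸ m².
P = σAT⁴ ⇒ T = (P/(σA))^(1/4) = (1.2029×10²⁶/(5.670×10⁻⁸×3.86936×10¹⁸))^(1/4) = 4839 K.

T ≈ 4839 K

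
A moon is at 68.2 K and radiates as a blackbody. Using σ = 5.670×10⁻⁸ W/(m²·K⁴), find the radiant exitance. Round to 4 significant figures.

Stefan–Boltzmann: I = σT⁴ = 5.670×10⁻⁸ × (68.2)⁴ = 1.227 W/m².

I ≈ 1.227 W/m²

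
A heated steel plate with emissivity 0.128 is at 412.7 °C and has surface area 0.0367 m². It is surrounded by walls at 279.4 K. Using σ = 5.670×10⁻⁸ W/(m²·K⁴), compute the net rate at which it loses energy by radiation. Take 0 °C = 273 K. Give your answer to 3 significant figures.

Net loss ≈ 57.3 W

T = 412.7 °C + 273 = 685.7 K.
Area A = 0.0367 m².
Net radiated power P_net = εσA(T⁴ − T₀⁴) = 0.128×5.670×10⁻⁸×0.0367×(685.7⁴ − 279.4⁴).
T⁴ − T₀⁴ = 2.21073×10¹¹ − 6.09404×10⁹ = 2.14979×10¹¹ K⁴, so P_net = 57.3 W.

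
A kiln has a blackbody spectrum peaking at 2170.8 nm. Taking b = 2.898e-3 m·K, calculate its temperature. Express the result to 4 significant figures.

Wien's law gives T = b/λ_max = (2.898×10⁻³ m·K)/(2.1708×10⁻⁶ m) = 1335 K.

T ≈ 1335 K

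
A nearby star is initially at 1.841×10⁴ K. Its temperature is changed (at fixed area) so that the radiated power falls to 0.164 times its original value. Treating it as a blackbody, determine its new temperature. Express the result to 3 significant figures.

T₂ ≈ 1.17×10⁴ K

P ∝ T⁴, so T₂/T₁ = (P₂/P₁)^(1/4) = (0.164)^(1/4) = 0.636372.
T₂ = 1.841×10⁴ × 0.636372 = 1.17×10⁴ K.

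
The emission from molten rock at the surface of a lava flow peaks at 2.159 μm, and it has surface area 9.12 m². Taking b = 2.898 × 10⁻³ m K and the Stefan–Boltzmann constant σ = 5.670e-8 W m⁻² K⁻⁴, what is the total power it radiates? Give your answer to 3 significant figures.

P ≈ 1.68×10⁶ W

Wien's law: T = b/λ_max = 2.898×10⁻³/2.159×10⁻⁶ = 1342.29 K.
Area A = 9.12 m².
Then P = σAT⁴ = 5.670×10⁻⁸×9.12×(1342.29)⁴ = 1.68×10⁶ W.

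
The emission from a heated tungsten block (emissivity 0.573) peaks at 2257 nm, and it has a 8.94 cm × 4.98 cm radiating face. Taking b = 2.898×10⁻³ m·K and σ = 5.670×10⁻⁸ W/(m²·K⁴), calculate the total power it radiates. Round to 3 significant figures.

P ≈ 393 W

Wien's law: T = b/λ_max = 2.898×10⁻³/2.257×10⁻⁶ = 1284.01 K.
Area A = 0.0894 × 0.0498 = 4.45212×10⁻³ m².
Then P = εσAT⁴ = 0.573×5.670×10⁻⁸×4.45212×10⁻³×(1284.01)⁴ = 393 W.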